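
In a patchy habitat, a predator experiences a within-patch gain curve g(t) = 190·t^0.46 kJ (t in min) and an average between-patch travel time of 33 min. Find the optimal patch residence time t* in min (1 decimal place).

Maximise g(t)/(T+t): set derivative to zero → g'(t)(T+t) = g(t).
g'(t) = 0.46·190·t^-0.54. Setting 0.46·190·t^-0.54 = 190·t^0.46/(33+t) gives 0.46(33+t) = t, so 0.54·t = 0.46×33.
t* = 0.46×33/0.54 = 28.11 min.

28.1 min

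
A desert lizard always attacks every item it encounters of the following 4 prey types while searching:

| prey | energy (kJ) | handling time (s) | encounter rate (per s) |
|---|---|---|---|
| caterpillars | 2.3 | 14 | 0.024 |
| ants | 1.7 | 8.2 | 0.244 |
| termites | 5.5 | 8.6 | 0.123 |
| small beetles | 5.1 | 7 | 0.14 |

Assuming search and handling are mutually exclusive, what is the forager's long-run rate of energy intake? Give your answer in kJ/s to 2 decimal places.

0.35 kJ/s

Energy encountered per unit search time: 0.024×2.3 + 0.244×1.7 + 0.123×5.5 + 0.14×5.1 = 1.861 kJ/s.
Handling time per unit search time: 0.024×14 + 0.244×8.2 + 0.123×8.6 + 0.14×7 = 4.375.
Rate = 1.861/(1 + 4.375) = 0.3462 kJ/s.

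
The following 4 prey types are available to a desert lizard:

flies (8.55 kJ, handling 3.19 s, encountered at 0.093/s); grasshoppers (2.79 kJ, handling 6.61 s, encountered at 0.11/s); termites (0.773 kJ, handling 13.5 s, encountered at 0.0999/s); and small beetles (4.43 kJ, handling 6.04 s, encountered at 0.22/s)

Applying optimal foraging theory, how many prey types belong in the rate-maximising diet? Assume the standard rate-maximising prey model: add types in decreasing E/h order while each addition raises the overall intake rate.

2

Profitabilities (E/h, kJ/s): flies 2.68, small beetles 0.733, grasshoppers 0.422, termites 0.0573. Add prey in this order while the next type's profitability exceeds the intake rate on those already taken.
Rate on top 1: 0.6132. small beetles: 0.733 > 0.6132 → include.
Rate on top 2: 0.6741. grasshoppers: 0.422 < 0.6741 → exclude; stop.
Optimal diet: flies, small beetles — 2 of 4 types.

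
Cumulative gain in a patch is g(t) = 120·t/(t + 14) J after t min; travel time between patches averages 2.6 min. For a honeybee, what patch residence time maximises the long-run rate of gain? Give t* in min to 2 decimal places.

6.03 min

Maximise g(t)/(T+t): set derivative to zero → g'(t)(T+t) = g(t).
g'(t) = 120·14/(t + 14)². Setting 120·14/(t+14)² = 120t/[(t+14)(2.6+t)] gives 14(2.6+t) = t(t+14), so t² = 14×2.6 = 36.4.
t* = √36.4 = 6.033 min.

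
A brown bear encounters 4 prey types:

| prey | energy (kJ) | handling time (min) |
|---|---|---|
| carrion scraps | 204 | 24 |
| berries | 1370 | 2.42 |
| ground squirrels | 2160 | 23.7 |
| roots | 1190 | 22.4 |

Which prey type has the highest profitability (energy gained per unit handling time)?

berries

In descending order of E/h:
berries: 1370/2.42 = 566 kJ/min
ground squirrels: 2160/23.7 = 91.1 kJ/min
roots: 1190/22.4 = 53.1 kJ/min
carrion scraps: 204/24 = 8.5 kJ/min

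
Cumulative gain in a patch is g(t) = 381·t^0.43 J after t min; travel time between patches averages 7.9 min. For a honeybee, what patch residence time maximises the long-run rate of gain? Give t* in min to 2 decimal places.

5.96 min

By the marginal value theorem, leave when the instantaneous gain rate g'(t) equals the habitat-wide average g(t)/(T + t).
g'(t) = 0.43·381·t^-0.57. Setting 0.43·381·t^-0.57 = 381·t^0.43/(7.9+t) gives 0.43(7.9+t) = t, so 0.57·t = 0.43×7.9.
t* = 0.43×7.9/0.57 = 5.96 min.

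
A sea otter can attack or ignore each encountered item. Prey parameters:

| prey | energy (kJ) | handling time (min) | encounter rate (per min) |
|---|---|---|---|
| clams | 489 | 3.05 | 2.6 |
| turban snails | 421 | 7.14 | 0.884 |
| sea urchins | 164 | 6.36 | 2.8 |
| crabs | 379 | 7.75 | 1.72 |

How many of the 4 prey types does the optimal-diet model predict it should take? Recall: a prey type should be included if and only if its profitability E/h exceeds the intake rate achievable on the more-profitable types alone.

1

E/h in descending order: clams 160, turban snails 59, crabs 48.9, sea urchins 25.8 kJ/min. The optimal diet is the largest prefix of this list for which every included type satisfies E_i/h_i > R on the types above it.
Rate on top 1: 142.4. turban snails: 59 < 142.4 → exclude; stop.
Optimal diet: clams — 1 of 4 types.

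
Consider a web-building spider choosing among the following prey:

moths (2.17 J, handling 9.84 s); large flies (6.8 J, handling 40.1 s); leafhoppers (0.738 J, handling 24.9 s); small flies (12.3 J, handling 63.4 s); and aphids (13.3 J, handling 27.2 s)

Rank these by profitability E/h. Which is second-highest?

Profitability E/h (J/s): moths = 2.17/9.84 = 0.221, large flies = 6.8/40.1 = 0.17, leafhoppers = 0.738/24.9 = 0.0296, small flies = 12.3/63.4 = 0.194, aphids = 13.3/27.2 = 0.489.
Ranked: aphids > moths > small flies > large flies > leafhoppers.

moths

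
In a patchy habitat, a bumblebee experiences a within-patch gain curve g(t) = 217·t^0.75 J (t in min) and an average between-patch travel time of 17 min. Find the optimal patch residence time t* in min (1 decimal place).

51.0 min

Optimal t* satisfies g'(t*) = g(t*)/(T + t*).
g'(t) = 0.75·217·t^-0.25. Setting 0.75·217·t^-0.25 = 217·t^0.75/(17+t) gives 0.75(17+t) = t, so 0.25·t = 0.75×17.
t* = 0.75×17/0.25 = 51 min.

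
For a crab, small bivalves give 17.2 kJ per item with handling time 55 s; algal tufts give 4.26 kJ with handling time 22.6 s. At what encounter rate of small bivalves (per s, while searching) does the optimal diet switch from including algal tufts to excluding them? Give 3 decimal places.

At the threshold, the rate on small bivalves alone equals the profitability of algal tufts: λ·17.2/(1 + λ·55) = 4.26/22.6 = 0.1885.
Rearranging, λ(17.2 − 0.1885×55) = 0.1885, so λ = 0.1885/6.833 = 0.02759 per s.

0.028 per s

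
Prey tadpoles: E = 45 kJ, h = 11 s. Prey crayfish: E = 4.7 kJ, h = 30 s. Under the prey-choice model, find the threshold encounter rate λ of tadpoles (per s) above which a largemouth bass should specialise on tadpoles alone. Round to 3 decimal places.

Drop crayfish once their profitability E₂/h₂ falls below the rate achievable on tadpoles alone: E₂/h₂ = λE₁/(1 + λh₁).
Solve for λ: λE₁h₂ = E₂(1 + λh₁) → λ(E₁h₂ − E₂h₁) = E₂ → λ = E₂/(E₁h₂ − E₂h₁).
λ = 4.7/(45×30 − 4.7×11) = 4.7/1298 = 0.00362 per s.

0.004 per s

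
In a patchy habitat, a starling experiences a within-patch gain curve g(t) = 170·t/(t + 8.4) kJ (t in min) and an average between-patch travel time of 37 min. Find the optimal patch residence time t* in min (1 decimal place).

17.6 min

Optimal t* satisfies g'(t*) = g(t*)/(T + t*).
g'(t) = 170·8.4/(t + 8.4)². Setting 170·8.4/(t+8.4)² = 170t/[(t+8.4)(37+t)] gives 8.4(37+t) = t(t+8.4), so t² = 8.4×37 = 310.8.
t* = √310.8 = 17.63 min.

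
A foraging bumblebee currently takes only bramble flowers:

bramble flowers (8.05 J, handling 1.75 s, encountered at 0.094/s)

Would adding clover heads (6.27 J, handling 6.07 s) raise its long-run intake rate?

Yes

On bramble flowers alone, R = ΣλE/(1+Σλh) = 0.7567/1.165 = 0.6498 J/s.
Profitability of clover heads: 6.27/6.07 = 1.033 J/s.
1.033 > 0.6498, so adding clover heads raises the average — include it.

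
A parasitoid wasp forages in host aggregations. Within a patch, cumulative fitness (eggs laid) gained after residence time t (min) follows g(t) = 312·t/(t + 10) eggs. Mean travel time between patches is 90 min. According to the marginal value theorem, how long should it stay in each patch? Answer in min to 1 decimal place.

30.0 min

By the marginal value theorem, leave when the instantaneous gain rate g'(t) equals the habitat-wide average g(t)/(T + t).
g'(t) = 312·10/(t + 10)². Setting 312·10/(t+10)² = 312t/[(t+10)(90+t)] gives 10(90+t) = t(t+10), so t² = 10×90 = 900.
t* = √900 = 30 min.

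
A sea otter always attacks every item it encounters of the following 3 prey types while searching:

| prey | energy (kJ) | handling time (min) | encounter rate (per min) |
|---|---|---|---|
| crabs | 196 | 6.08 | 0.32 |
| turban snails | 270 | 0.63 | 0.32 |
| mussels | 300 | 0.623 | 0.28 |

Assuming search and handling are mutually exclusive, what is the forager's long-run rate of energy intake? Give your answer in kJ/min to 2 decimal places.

70.18 kJ/min

R = Σλ_iE_i / (1 + Σλ_ih_i)
Numerator: 0.32×196 + 0.32×270 + 0.28×300 = 233.1
Denominator: 1 + 0.32×6.08 + 0.32×0.63 + 0.28×0.623 = 3.322
R = 233.1/3.322 = 70.18 kJ/min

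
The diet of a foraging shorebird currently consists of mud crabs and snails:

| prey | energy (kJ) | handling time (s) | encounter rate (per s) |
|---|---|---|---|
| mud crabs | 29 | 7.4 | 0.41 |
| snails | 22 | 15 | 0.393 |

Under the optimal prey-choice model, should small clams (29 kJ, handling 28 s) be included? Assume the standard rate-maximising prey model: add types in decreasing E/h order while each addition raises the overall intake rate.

No

Intake rate on the current diet: R = (0.41×29 + 0.393×22) / (1 + 0.41×7.4 + 0.393×15) = 20.54/9.929 = 2.068 kJ/s.
small clams: E/h = 29/28 = 1.036 kJ/s.
1.036 < 2.068, so adding small clams would lower the average — exclude it.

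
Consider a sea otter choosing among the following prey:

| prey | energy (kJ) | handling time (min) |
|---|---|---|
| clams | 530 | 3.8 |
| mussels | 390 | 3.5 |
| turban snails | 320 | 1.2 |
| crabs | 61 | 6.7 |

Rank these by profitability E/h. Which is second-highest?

clams

Profitability E/h (kJ/min): clams = 530/3.8 = 139, mussels = 390/3.5 = 111, turban snails = 320/1.2 = 267, crabs = 61/6.7 = 9.1.
Ranked: turban snails > clams > mussels > crabs.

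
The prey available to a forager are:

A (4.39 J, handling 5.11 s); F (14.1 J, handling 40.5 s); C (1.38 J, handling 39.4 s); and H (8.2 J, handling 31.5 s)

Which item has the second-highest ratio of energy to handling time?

In descending order of E/h:
A: 4.39/5.11 = 0.859 J/s
F: 14.1/40.5 = 0.348 J/s
H: 8.2/31.5 = 0.26 J/s
C: 1.38/39.4 = 0.035 J/s

F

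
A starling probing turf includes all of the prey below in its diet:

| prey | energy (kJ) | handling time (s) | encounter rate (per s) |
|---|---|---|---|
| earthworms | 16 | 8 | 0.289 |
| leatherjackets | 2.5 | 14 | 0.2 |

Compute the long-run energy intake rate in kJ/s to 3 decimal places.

0.838 kJ/s

R = (0.289×16 + 0.2×2.5) / (1 + 0.289×8 + 0.2×14) = 5.124/6.112 = 0.8384 kJ/s.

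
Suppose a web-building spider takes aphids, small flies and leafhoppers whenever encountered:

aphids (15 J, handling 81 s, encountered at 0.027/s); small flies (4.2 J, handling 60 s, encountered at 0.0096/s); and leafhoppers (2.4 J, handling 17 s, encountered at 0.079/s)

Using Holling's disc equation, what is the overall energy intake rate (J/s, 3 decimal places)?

0.124 J/s

R = (0.027×15 + 0.0096×4.2 + 0.079×2.4) / (1 + 0.027×81 + 0.0096×60 + 0.079×17) = 0.6349/5.106 = 0.1243 J/s.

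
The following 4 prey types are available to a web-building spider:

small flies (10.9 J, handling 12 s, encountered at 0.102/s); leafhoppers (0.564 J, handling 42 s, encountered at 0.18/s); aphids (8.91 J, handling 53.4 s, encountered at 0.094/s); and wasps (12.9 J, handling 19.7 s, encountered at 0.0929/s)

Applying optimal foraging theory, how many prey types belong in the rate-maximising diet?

2

E/h in descending order: small flies 0.908, wasps 0.655, aphids 0.167, leafhoppers 0.0134 J/s. The optimal diet is the largest prefix of this list for which every included type satisfies E_i/h_i > R on the types above it.
Rate on top 1: 0.4999. wasps: 0.655 > 0.4999 → include.
Rate on top 2: 0.5698. aphids: 0.167 < 0.5698 → exclude; stop.
Optimal diet: small flies, wasps — 2 of 4 types.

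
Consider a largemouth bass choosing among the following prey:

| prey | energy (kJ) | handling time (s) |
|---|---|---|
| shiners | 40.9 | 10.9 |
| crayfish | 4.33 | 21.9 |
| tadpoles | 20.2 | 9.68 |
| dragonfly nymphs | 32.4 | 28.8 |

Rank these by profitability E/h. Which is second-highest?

tadpoles

Profitability E/h (kJ/s): shiners = 40.9/10.9 = 3.75, crayfish = 4.33/21.9 = 0.198, tadpoles = 20.2/9.68 = 2.09, dragonfly nymphs = 32.4/28.8 = 1.12.
Ranked: shiners > tadpoles > dragonfly nymphs > crayfish.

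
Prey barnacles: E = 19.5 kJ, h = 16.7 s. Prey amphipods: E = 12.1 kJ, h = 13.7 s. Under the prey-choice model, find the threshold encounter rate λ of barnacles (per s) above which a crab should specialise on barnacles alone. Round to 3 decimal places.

Drop amphipods once their profitability E₂/h₂ falls below the rate achievable on barnacles alone: E₂/h₂ = λE₁/(1 + λh₁).
Solve for λ: λE₁h₂ = E₂(1 + λh₁) → λ(E₁h₂ − E₂h₁) = E₂ → λ = E₂/(E₁h₂ − E₂h₁).
λ = 12.1/(19.5×13.7 − 12.1×16.7) = 12.1/65.08 = 0.1859 per s.

0.186 per s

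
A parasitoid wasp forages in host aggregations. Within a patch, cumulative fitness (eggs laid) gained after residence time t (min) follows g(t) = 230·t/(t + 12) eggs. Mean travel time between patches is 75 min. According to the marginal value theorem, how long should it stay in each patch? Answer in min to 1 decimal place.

By the marginal value theorem, leave when the instantaneous gain rate g'(t) equals the habitat-wide average g(t)/(T + t).
g'(t) = 230·12/(t + 12)². Setting 230·12/(t+12)² = 230t/[(t+12)(75+t)] gives 12(75+t) = t(t+12), so t² = 12×75 = 900.
t* = √900 = 30 min.

30.0 min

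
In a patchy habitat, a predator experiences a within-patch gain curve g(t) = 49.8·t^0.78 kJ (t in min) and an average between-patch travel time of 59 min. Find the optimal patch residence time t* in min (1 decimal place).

Maximise g(t)/(T+t): set derivative to zero → g'(t)(T+t) = g(t).
g'(t) = 0.78·49.8·t^-0.22. Setting 0.78·49.8·t^-0.22 = 49.8·t^0.78/(59+t) gives 0.78(59+t) = t, so 0.22·t = 0.78×59.
t* = 0.78×59/0.22 = 209.2 min.

209.2 min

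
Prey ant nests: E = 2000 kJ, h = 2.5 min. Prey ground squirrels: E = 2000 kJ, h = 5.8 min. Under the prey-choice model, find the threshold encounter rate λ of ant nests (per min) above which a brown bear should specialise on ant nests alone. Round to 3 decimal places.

0.303 per min

At the threshold, the rate on ant nests alone equals the profitability of ground squirrels: λ·2000/(1 + λ·2.5) = 2000/5.8 = 344.8.
Rearranging, λ(2000 − 344.8×2.5) = 344.8, so λ = 344.8/1138 = 0.303 per min.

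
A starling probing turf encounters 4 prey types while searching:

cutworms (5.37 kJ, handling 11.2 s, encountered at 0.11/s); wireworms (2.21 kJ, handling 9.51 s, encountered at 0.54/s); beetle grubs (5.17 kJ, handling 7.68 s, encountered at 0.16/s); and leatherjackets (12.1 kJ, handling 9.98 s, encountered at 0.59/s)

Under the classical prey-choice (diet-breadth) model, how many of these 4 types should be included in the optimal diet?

E/h in descending order: leatherjackets 1.21, beetle grubs 0.673, cutworms 0.479, wireworms 0.232 kJ/s. The optimal diet is the largest prefix of this list for which every included type satisfies E_i/h_i > R on the types above it.
Rate on top 1: 1.036. beetle grubs: 0.673 < 1.036 → exclude; stop.
Optimal diet: leatherjackets — 1 of 4 types.

1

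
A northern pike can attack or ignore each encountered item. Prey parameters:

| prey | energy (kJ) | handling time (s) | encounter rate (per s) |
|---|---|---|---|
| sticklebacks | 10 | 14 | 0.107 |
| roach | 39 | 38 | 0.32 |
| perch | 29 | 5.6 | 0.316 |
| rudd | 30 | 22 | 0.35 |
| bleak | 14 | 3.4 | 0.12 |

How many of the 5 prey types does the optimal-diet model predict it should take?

Profitabilities (E/h, kJ/s): perch 5.18, bleak 4.12, rudd 1.36, roach 1.03, sticklebacks 0.714. Add prey in this order while the next type's profitability exceeds the intake rate on those already taken.
Rate on top 1: 3.309. bleak: 4.12 > 3.309 → include.
Rate on top 2: 3.413. rudd: 1.36 < 3.413 → exclude; stop.
Optimal diet: perch, bleak — 2 of 5 types.

2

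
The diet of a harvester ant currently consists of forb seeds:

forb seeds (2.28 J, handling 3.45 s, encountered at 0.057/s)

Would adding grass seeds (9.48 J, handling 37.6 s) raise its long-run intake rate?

On forb seeds alone, R = ΣλE/(1+Σλh) = 0.13/1.197 = 0.1086 J/s.
grass seeds: E/h = 9.48/37.6 = 0.2521 J/s.
Since 0.2521 > R, including grass seeds increases the long-run rate.

Yes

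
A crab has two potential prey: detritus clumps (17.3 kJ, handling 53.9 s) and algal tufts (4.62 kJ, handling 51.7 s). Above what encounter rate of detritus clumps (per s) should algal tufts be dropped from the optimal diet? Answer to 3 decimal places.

At the threshold, the rate on detritus clumps alone equals the profitability of algal tufts: λ·17.3/(1 + λ·53.9) = 4.62/51.7 = 0.08936.
Rearranging, λ(17.3 − 0.08936×53.9) = 0.08936, so λ = 0.08936/12.48 = 0.007158 per s.

0.007 per s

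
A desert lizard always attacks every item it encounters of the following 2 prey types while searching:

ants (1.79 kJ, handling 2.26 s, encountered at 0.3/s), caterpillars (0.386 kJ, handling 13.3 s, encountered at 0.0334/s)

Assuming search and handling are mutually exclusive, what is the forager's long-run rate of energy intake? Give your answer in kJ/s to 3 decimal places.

Energy encountered per unit search time: 0.3×1.79 + 0.0334×0.386 = 0.5499 kJ/s.
Handling time per unit search time: 0.3×2.26 + 0.0334×13.3 = 1.122.
Rate = 0.5499/(1 + 1.122) = 0.2591 kJ/s.

0.259 kJ/s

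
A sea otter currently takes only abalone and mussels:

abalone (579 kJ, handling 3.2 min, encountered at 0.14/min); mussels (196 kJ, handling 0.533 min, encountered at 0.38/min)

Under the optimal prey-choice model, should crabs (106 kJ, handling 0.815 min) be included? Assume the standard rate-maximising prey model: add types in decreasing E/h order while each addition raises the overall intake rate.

Intake rate on the current diet: R = (0.14×579 + 0.38×196) / (1 + 0.14×3.2 + 0.38×0.533) = 155.5/1.651 = 94.24 kJ/min.
Profitability of crabs: 106/0.815 = 130.1 kJ/min.
Since 130.1 > R, including crabs increases the long-run rate.

Yes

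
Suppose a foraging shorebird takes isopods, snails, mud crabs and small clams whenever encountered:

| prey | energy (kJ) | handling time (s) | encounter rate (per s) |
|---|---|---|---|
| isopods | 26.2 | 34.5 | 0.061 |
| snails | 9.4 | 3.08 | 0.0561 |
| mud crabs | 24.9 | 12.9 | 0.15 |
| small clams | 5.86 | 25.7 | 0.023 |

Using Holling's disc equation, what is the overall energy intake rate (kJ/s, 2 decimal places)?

1.03 kJ/s

Energy encountered per unit search time: 0.061×26.2 + 0.0561×9.4 + 0.15×24.9 + 0.023×5.86 = 5.995 kJ/s.
Handling time per unit search time: 0.061×34.5 + 0.0561×3.08 + 0.15×12.9 + 0.023×25.7 = 4.803.
Rate = 5.995/(1 + 4.803) = 1.033 kJ/s.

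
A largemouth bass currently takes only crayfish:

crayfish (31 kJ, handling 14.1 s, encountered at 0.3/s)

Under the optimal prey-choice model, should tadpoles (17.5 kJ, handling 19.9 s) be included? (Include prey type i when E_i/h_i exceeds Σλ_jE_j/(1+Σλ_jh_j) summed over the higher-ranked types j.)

No

Current rate: (0.3×31)/(1 + 0.3×14.1) = 1.778 kJ/s.
Profitability of tadpoles: 17.5/19.9 = 0.8794 kJ/s.
0.8794 < 1.778, so adding tadpoles would lower the average — exclude it.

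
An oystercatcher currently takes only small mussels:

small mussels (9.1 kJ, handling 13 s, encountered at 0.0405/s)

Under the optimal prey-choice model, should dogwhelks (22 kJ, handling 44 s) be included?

Yes

Current rate: (0.0405×9.1)/(1 + 0.0405×13) = 0.2414 kJ/s.
dogwhelks: E/h = 22/44 = 0.5 kJ/s.
0.5 > 0.2414, so adding dogwhelks raises the average — include it.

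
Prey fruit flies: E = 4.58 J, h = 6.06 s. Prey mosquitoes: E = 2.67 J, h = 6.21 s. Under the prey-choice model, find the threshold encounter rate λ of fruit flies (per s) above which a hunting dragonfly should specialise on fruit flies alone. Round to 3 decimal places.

Drop mosquitoes once their profitability E₂/h₂ falls below the rate achievable on fruit flies alone: E₂/h₂ = λE₁/(1 + λh₁).
Solve for λ: λE₁h₂ = E₂(1 + λh₁) → λ(E₁h₂ − E₂h₁) = E₂ → λ = E₂/(E₁h₂ − E₂h₁).
λ = 2.67/(4.58×6.21 − 2.67×6.06) = 2.67/12.26 = 0.2178 per s.

0.218 per s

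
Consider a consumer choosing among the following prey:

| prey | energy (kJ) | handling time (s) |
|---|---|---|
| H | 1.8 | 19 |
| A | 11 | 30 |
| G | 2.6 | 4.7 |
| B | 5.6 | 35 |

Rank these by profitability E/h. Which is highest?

G

In descending order of E/h:
G: 2.6/4.7 = 0.553 kJ/s
A: 11/30 = 0.367 kJ/s
B: 5.6/35 = 0.16 kJ/s
H: 1.8/19 = 0.0947 kJ/s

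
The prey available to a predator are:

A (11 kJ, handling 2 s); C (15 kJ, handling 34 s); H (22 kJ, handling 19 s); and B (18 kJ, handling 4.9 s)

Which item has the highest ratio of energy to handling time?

A

In descending order of E/h:
A: 11/2 = 5.5 kJ/s
B: 18/4.9 = 3.67 kJ/s
H: 22/19 = 1.16 kJ/s
C: 15/34 = 0.441 kJ/s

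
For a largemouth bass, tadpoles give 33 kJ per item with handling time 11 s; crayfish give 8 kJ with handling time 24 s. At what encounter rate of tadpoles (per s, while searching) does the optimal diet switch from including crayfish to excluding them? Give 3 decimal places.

0.011 per s

At the threshold, the rate on tadpoles alone equals the profitability of crayfish: λ·33/(1 + λ·11) = 8/24 = 0.3333.
Rearranging, λ(33 − 0.3333×11) = 0.3333, so λ = 0.3333/29.33 = 0.01136 per s.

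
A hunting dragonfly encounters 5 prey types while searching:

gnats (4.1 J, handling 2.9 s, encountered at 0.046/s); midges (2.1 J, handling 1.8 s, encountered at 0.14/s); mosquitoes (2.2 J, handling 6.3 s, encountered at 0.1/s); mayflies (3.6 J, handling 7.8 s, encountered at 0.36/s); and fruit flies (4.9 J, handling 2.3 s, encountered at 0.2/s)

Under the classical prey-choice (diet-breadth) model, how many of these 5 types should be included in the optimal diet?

3

Rank by E/h (J/s): fruit flies 2.13, gnats 1.41, midges 1.17, mayflies 0.462, mosquitoes 0.349. Include each in turn until the next type's E/h falls below the running intake rate.
Rate on top 1: 0.6712. gnats: 1.41 > 0.6712 → include.
Rate on top 2: 0.7334. midges: 1.17 > 0.7334 → include.
Rate on top 3: 0.7926. mayflies: 0.462 < 0.7926 → exclude; stop.
Optimal diet: fruit flies, gnats, midges — 3 of 5 types.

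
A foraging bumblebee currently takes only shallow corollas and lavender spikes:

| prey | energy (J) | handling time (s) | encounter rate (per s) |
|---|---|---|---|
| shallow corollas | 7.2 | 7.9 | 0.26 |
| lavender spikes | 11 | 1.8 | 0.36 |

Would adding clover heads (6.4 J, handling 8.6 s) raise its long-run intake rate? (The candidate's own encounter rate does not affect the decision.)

Intake rate on the current diet: R = (0.26×7.2 + 0.36×11) / (1 + 0.26×7.9 + 0.36×1.8) = 5.832/3.702 = 1.575 J/s.
clover heads: E/h = 6.4/8.6 = 0.7442 J/s.
Since 0.7442 < R, time spent handling clover heads is better spent searching.

No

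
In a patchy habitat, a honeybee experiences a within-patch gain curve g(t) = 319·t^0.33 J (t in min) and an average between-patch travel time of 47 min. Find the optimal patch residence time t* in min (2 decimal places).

Optimal t* satisfies g'(t*) = g(t*)/(T + t*).
g'(t) = 0.33·319·t^-0.67. Setting 0.33·319·t^-0.67 = 319·t^0.33/(47+t) gives 0.33(47+t) = t, so 0.67·t = 0.33×47.
t* = 0.33×47/0.67 = 23.15 min.

23.15 min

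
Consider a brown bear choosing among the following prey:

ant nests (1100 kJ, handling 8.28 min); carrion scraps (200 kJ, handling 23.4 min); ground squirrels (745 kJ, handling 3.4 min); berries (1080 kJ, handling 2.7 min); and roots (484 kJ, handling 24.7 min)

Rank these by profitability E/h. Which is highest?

berries

Profitability E/h (kJ/min): ant nests = 1100/8.28 = 133, carrion scraps = 200/23.4 = 8.55, ground squirrels = 745/3.4 = 219, berries = 1080/2.7 = 400, roots = 484/24.7 = 19.6.
Ranked: berries > ground squirrels > ant nests > roots > carrion scraps.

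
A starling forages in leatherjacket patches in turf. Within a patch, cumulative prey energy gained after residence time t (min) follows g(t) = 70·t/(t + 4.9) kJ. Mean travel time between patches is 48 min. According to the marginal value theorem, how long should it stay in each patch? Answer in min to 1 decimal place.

15.3 min

Maximise g(t)/(T+t): set derivative to zero → g'(t)(T+t) = g(t).
g'(t) = 70·4.9/(t + 4.9)². Setting 70·4.9/(t+4.9)² = 70t/[(t+4.9)(48+t)] gives 4.9(48+t) = t(t+4.9), so t² = 4.9×48 = 235.2.
t* = √235.2 = 15.34 min.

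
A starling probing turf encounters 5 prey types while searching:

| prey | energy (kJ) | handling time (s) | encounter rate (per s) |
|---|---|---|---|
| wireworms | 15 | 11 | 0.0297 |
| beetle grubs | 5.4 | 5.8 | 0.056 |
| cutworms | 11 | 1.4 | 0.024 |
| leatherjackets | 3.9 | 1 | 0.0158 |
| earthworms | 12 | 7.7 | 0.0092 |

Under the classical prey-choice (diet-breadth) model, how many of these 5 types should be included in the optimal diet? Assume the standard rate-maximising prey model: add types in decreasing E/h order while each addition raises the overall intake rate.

5

Profitabilities (E/h, kJ/s): cutworms 7.86, leatherjackets 3.9, earthworms 1.56, wireworms 1.36, beetle grubs 0.931. Add prey in this order while the next type's profitability exceeds the intake rate on those already taken.
Rate on top 1: 0.2554. leatherjackets: 3.9 > 0.2554 → include.
Rate on top 2: 0.3103. earthworms: 1.56 > 0.3103 → include.
Rate on top 3: 0.3892. wireworms: 1.36 > 0.3892 → include.
Rate on top 4: 0.6092. beetle grubs: 0.931 > 0.6092 → include.
Optimal diet: cutworms, leatherjackets, earthworms, wireworms, beetle grubs — 5 of 5 types.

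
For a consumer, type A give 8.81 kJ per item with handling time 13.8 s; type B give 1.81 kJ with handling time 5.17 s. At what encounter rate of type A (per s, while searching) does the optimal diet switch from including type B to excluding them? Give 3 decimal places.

0.088 per s

The zero-one rule: include type B iff E₂/h₂ > λE₁/(1+λh₁). Equality gives the switch point.
λE₁h₂ = E₂ + λE₂h₁ ⇒ λ = E₂/(E₁h₂ − E₂h₁) = 1.81/(45.55 − 24.98) = 0.08799 per s.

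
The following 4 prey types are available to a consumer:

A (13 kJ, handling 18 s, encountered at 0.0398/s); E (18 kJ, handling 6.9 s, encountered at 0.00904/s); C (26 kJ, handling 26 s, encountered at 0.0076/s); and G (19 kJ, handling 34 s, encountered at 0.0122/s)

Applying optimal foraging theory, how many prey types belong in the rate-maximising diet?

Rank by E/h (kJ/s): E 2.61, C 1, A 0.722, G 0.559. Include each in turn until the next type's E/h falls below the running intake rate.
Rate on top 1: 0.1532. C: 1 > 0.1532 → include.
Rate on top 2: 0.286. A: 0.722 > 0.286 → include.
Rate on top 3: 0.4441. G: 0.559 > 0.4441 → include.
Optimal diet: E, C, A, G — 4 of 4 types.

4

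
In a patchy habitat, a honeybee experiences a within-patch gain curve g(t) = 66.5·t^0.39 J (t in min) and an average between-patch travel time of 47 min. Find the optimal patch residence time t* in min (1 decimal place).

30.0 min

Optimal t* satisfies g'(t*) = g(t*)/(T + t*).
g'(t) = 0.39·66.5·t^-0.61. Setting 0.39·66.5·t^-0.61 = 66.5·t^0.39/(47+t) gives 0.39(47+t) = t, so 0.61·t = 0.39×47.
t* = 0.39×47/0.61 = 30.05 min.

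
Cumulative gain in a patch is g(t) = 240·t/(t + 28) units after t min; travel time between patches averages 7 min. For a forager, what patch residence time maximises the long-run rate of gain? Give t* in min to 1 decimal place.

14.0 min

By the marginal value theorem, leave when the instantaneous gain rate g'(t) equals the habitat-wide average g(t)/(T + t).
g'(t) = 240·28/(t + 28)². Setting 240·28/(t+28)² = 240t/[(t+28)(7+t)] gives 28(7+t) = t(t+28), so t² = 28×7 = 196.
t* = √196 = 14 min.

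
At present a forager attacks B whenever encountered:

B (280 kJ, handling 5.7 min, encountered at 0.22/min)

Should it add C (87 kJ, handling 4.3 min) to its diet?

No

On B alone, R = ΣλE/(1+Σλh) = 61.6/2.254 = 27.33 kJ/min.
C: E/h = 87/4.3 = 20.23 kJ/min.
20.23 < 27.33, so adding C would lower the average — exclude it.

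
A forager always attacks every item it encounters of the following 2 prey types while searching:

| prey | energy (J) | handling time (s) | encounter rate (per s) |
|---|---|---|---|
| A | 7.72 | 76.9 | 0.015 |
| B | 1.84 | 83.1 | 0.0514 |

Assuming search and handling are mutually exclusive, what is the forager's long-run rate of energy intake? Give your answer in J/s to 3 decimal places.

R = (0.015×7.72 + 0.0514×1.84) / (1 + 0.015×76.9 + 0.0514×83.1) = 0.2104/6.425 = 0.03274 J/s.

0.033 J/s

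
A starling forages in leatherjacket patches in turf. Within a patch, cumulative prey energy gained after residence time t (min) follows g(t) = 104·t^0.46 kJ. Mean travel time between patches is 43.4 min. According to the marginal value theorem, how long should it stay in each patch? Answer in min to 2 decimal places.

Optimal t* satisfies g'(t*) = g(t*)/(T + t*).
g'(t) = 0.46·104·t^-0.54. Setting 0.46·104·t^-0.54 = 104·t^0.46/(43.4+t) gives 0.46(43.4+t) = t, so 0.54·t = 0.46×43.4.
t* = 0.46×43.4/0.54 = 36.97 min.

36.97 min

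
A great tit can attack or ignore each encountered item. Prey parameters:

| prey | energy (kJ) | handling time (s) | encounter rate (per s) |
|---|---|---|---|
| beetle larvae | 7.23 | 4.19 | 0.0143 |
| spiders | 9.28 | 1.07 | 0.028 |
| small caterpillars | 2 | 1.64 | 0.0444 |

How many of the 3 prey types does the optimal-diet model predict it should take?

Rank by E/h (kJ/s): spiders 8.67, beetle larvae 1.73, small caterpillars 1.22. Include each in turn until the next type's E/h falls below the running intake rate.
Rate on top 1: 0.2523. beetle larvae: 1.73 > 0.2523 → include.
Rate on top 2: 0.3333. small caterpillars: 1.22 > 0.3333 → include.
Optimal diet: spiders, beetle larvae, small caterpillars — 3 of 3 types.

3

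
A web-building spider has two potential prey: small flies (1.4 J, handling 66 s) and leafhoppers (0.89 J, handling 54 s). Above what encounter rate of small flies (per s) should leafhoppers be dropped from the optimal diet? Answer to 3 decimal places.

0.053 per s

At the threshold, the rate on small flies alone equals the profitability of leafhoppers: λ·1.4/(1 + λ·66) = 0.89/54 = 0.01648.
Rearranging, λ(1.4 − 0.01648×66) = 0.01648, so λ = 0.01648/0.3122 = 0.05279 per s.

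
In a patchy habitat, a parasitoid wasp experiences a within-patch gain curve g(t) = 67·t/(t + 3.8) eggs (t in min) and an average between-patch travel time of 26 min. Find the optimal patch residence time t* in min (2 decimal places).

9.94 min

By the marginal value theorem, leave when the instantaneous gain rate g'(t) equals the habitat-wide average g(t)/(T + t).
g'(t) = 67·3.8/(t + 3.8)². Setting 67·3.8/(t+3.8)² = 67t/[(t+3.8)(26+t)] gives 3.8(26+t) = t(t+3.8), so t² = 3.8×26 = 98.8.
t* = √98.8 = 9.94 min.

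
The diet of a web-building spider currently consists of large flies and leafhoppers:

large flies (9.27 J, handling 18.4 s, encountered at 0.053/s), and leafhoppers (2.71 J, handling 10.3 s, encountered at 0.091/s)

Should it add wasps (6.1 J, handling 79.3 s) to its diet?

On large flies and leafhoppers alone, R = ΣλE/(1+Σλh) = 0.7379/2.912 = 0.2534 J/s.
wasps: E/h = 6.1/79.3 = 0.07692 J/s.
Since 0.07692 < R, time spent handling wasps is better spent searching.

No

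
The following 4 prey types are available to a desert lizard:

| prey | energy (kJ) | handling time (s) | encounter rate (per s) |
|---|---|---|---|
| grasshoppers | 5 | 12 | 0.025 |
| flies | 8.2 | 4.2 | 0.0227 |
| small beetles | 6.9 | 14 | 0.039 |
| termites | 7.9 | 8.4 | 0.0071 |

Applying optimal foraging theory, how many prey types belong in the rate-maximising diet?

Profitabilities (E/h, kJ/s): flies 1.95, termites 0.94, small beetles 0.493, grasshoppers 0.417. Add prey in this order while the next type's profitability exceeds the intake rate on those already taken.
Rate on top 1: 0.1699. termites: 0.94 > 0.1699 → include.
Rate on top 2: 0.2097. small beetles: 0.493 > 0.2097 → include.
Rate on top 3: 0.3006. grasshoppers: 0.417 > 0.3006 → include.
Optimal diet: flies, termites, small beetles, grasshoppers — 4 of 4 types.

4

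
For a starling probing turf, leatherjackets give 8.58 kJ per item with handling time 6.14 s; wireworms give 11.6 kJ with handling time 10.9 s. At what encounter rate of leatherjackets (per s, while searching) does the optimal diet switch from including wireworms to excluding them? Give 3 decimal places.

0.520 per s

The zero-one rule: include wireworms iff E₂/h₂ > λE₁/(1+λh₁). Equality gives the switch point.
λE₁h₂ = E₂ + λE₂h₁ ⇒ λ = E₂/(E₁h₂ − E₂h₁) = 11.6/(93.52 − 71.22) = 0.5202 per s.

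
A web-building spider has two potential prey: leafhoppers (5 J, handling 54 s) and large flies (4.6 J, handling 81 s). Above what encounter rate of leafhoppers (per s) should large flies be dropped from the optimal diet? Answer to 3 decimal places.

Drop large flies once their profitability E₂/h₂ falls below the rate achievable on leafhoppers alone: E₂/h₂ = λE₁/(1 + λh₁).
Solve for λ: λE₁h₂ = E₂(1 + λh₁) → λ(E₁h₂ − E₂h₁) = E₂ → λ = E₂/(E₁h₂ − E₂h₁).
λ = 4.6/(5×81 − 4.6×54) = 4.6/156.6 = 0.02937 per s.

0.029 per s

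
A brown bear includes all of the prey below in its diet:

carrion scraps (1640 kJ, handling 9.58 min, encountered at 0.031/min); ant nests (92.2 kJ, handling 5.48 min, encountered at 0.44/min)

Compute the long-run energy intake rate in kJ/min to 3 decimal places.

24.650 kJ/min

Energy encountered per unit search time: 0.031×1640 + 0.44×92.2 = 91.41 kJ/min.
Handling time per unit search time: 0.031×9.58 + 0.44×5.48 = 2.708.
Rate = 91.41/(1 + 2.708) = 24.65 kJ/min.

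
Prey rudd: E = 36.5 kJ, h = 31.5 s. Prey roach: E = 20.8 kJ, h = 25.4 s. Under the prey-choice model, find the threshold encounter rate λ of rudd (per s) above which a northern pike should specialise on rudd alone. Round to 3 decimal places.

At the threshold, the rate on rudd alone equals the profitability of roach: λ·36.5/(1 + λ·31.5) = 20.8/25.4 = 0.8189.
Rearranging, λ(36.5 − 0.8189×31.5) = 0.8189, so λ = 0.8189/10.7 = 0.0765 per s.

0.076 per s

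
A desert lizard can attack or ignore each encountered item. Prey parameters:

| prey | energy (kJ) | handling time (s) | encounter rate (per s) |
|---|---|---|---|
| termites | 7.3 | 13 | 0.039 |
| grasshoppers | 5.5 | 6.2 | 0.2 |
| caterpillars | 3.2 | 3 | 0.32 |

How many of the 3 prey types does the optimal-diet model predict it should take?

2

E/h in descending order: caterpillars 1.07, grasshoppers 0.887, termites 0.562 kJ/s. The optimal diet is the largest prefix of this list for which every included type satisfies E_i/h_i > R on the types above it.
Rate on top 1: 0.5224. grasshoppers: 0.887 > 0.5224 → include.
Rate on top 2: 0.6637. termites: 0.562 < 0.6637 → exclude; stop.
Optimal diet: caterpillars, grasshoppers — 2 of 3 types.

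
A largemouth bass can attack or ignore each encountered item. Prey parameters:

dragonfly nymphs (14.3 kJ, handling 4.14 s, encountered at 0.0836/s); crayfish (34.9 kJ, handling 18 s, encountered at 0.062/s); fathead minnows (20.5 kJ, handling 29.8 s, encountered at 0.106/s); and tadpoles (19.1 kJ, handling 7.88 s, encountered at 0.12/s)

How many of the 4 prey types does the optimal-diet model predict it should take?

3

E/h in descending order: dragonfly nymphs 3.45, tadpoles 2.42, crayfish 1.94, fathead minnows 0.688 kJ/s. The optimal diet is the largest prefix of this list for which every included type satisfies E_i/h_i > R on the types above it.
Rate on top 1: 0.8881. tadpoles: 2.42 > 0.8881 → include.
Rate on top 2: 1.522. crayfish: 1.94 > 1.522 → include.
Rate on top 3: 1.658. fathead minnows: 0.688 < 1.658 → exclude; stop.
Optimal diet: dragonfly nymphs, tadpoles, crayfish — 3 of 4 types.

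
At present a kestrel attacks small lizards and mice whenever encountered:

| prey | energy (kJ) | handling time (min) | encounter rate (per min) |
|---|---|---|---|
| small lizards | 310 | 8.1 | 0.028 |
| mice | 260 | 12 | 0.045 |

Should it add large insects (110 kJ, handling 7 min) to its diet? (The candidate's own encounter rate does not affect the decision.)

On small lizards and mice alone, R = ΣλE/(1+Σλh) = 20.38/1.767 = 11.53 kJ/min.
large insects: E/h = 110/7 = 15.71 kJ/min.
15.71 > 11.53, so adding large insects raises the average — include it.

Yes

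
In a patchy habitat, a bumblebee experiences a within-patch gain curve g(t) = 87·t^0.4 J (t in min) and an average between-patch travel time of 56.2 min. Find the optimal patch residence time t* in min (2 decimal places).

By the marginal value theorem, leave when the instantaneous gain rate g'(t) equals the habitat-wide average g(t)/(T + t).
g'(t) = 0.4·87·t^-0.6. Setting 0.4·87·t^-0.6 = 87·t^0.4/(56.2+t) gives 0.4(56.2+t) = t, so 0.60·t = 0.4×56.2.
t* = 0.4×56.2/0.60 = 37.47 min.

37.47 min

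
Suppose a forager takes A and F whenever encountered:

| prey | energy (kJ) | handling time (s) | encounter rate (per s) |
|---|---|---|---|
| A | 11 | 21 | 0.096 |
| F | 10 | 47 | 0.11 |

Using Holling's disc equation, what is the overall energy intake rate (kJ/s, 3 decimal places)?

0.263 kJ/s

R = (0.096×11 + 0.11×10) / (1 + 0.096×21 + 0.11×47) = 2.156/8.186 = 0.2634 kJ/s.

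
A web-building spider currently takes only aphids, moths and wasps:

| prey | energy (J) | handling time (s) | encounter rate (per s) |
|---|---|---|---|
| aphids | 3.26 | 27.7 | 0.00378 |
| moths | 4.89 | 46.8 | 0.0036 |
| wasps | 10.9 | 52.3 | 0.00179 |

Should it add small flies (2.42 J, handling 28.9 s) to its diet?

Current rate: (0.00378×3.26 + 0.0036×4.89 + 0.00179×10.9)/(1 + 0.00378×27.7 + 0.0036×46.8 + 0.00179×52.3) = 0.03617 J/s.
small flies: E/h = 2.42/28.9 = 0.08374 J/s.
0.08374 > 0.03617, so adding small flies raises the average — include it.

Yes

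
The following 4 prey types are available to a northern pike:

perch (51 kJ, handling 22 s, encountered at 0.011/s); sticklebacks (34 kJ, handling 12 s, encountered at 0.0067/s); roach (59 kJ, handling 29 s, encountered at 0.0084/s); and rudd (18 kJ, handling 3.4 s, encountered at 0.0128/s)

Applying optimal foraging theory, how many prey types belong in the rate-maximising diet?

E/h in descending order: rudd 5.29, sticklebacks 2.83, perch 2.32, roach 2.03 kJ/s. The optimal diet is the largest prefix of this list for which every included type satisfies E_i/h_i > R on the types above it.
Rate on top 1: 0.2208. sticklebacks: 2.83 > 0.2208 → include.
Rate on top 2: 0.4077. perch: 2.32 > 0.4077 → include.
Rate on top 3: 0.7462. roach: 2.03 > 0.7462 → include.
Optimal diet: rudd, sticklebacks, perch, roach — 4 of 4 types.

4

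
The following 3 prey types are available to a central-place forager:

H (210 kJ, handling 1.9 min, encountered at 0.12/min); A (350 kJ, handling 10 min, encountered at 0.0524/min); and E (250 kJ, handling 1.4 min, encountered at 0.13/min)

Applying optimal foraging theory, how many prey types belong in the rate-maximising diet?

Profitabilities (E/h, kJ/min): E 179, H 111, A 35. Add prey in this order while the next type's profitability exceeds the intake rate on those already taken.
Rate on top 1: 27.5. H: 111 > 27.5 → include.
Rate on top 2: 40.92. A: 35 < 40.92 → exclude; stop.
Optimal diet: E, H — 2 of 3 types.

2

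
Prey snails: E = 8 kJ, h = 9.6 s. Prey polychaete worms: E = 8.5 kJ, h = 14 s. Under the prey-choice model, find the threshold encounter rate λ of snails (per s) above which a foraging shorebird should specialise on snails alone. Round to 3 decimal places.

0.280 per s

Drop polychaete worms once their profitability E₂/h₂ falls below the rate achievable on snails alone: E₂/h₂ = λE₁/(1 + λh₁).
Solve for λ: λE₁h₂ = E₂(1 + λh₁) → λ(E₁h₂ − E₂h₁) = E₂ → λ = E₂/(E₁h₂ − E₂h₁).
λ = 8.5/(8×14 − 8.5×9.6) = 8.5/30.4 = 0.2796 per s.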